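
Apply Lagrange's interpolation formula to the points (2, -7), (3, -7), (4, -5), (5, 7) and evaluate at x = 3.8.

Lagrange interpolation formula:
P(x) = Σ yᵢ × Lᵢ(x)
where Lᵢ(x) = Π_{j≠i} (x - xⱼ)/(xᵢ - xⱼ)

L_0(3.8) = (3.8 - 3)/(2 - 3) × (3.8 - 4)/(2 - 4) × (3.8 - 5)/(2 - 5) = -0.032000
L_1(3.8) = (3.8 - 2)/(3 - 2) × (3.8 - 4)/(3 - 4) × (3.8 - 5)/(3 - 5) = 0.216000
L_2(3.8) = (3.8 - 2)/(4 - 2) × (3.8 - 3)/(4 - 3) × (3.8 - 5)/(4 - 5) = 0.864000
L_3(3.8) = (3.8 - 2)/(5 - 2) × (3.8 - 3)/(5 - 3) × (3.8 - 4)/(5 - 4) = -0.048000

P(3.8) = (-7)×L_0(3.8) + (-7)×L_1(3.8) + (-5)×L_2(3.8) + 7×L_3(3.8)
P(3.8) = -5.944000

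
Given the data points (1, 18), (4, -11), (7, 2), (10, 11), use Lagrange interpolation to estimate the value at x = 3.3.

Lagrange interpolation formula:
P(x) = Σ yᵢ × Lᵢ(x)
where Lᵢ(x) = Π_{j≠i} (x - xⱼ)/(xᵢ - xⱼ)

L_0(3.3) = (3.3 - 4)/(1 - 4) × (3.3 - 7)/(1 - 7) × (3.3 - 10)/(1 - 10) = 0.107117
L_1(3.3) = (3.3 - 1)/(4 - 1) × (3.3 - 7)/(4 - 7) × (3.3 - 10)/(4 - 10) = 1.055870
L_2(3.3) = (3.3 - 1)/(7 - 1) × (3.3 - 4)/(7 - 4) × (3.3 - 10)/(7 - 10) = -0.199759
L_3(3.3) = (3.3 - 1)/(10 - 1) × (3.3 - 4)/(10 - 4) × (3.3 - 7)/(10 - 7) = 0.036772

P(3.3) = 18×L_0(3.3) + (-11)×L_1(3.3) + 2×L_2(3.3) + 11×L_3(3.3)
P(3.3) = -9.681494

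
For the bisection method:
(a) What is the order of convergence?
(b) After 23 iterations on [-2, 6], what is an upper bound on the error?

(a) Bisection has linear (order 1) convergence; the error is halved each step.

(b) Error bound = (b-a)/2^n = (6 - (-2))/2^{23}
    = 8/2^{23}

(a) 1 (linear); (b) error ≤ 9.54e-07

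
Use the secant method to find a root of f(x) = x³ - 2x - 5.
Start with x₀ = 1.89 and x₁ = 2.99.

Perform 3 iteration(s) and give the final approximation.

f(x) = x³ - 2x - 5
x₀ = 1.89, x₁ = 2.99

Secant formula: x_{n+1} = x_n - f(x_n)(x_n - x_{n-1})/(f(x_n) - f(x_{n-1}))

Iteration 1:
  f(1.890000) = -2.028731
  f(2.990000) = 15.750899
  x_2 = 2.990000 - 15.750899×(2.990000 - 1.890000)/(15.750899 - (-2.028731))
       = 2.015515
Iteration 2:
  f(2.990000) = 15.750899
  f(2.015515) = -0.843406
  x_3 = 2.015515 - (-0.843406)×(2.015515 - 2.990000)/(-0.843406 - 15.750899)
       = 2.065043
Iteration 3:
  f(2.015515) = -0.843406
  f(2.065043) = -0.323913
  x_4 = 2.065043 - (-0.323913)×(2.065043 - 2.015515)/(-0.323913 - (-0.843406))
       = 2.095925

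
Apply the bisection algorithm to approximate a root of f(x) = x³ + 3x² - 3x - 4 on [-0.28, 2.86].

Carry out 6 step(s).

f(x) = x³ + 3x² - 3x - 4
Initial interval: [-0.28, 2.86]

Iteration 1:
  c_1 = (-0.280000 + 2.860000)/2 = 1.290000
  f(c_1) = f(1.290000) = -0.731011
  f(a) × f(c) ≥ 0, new interval: [1.290000, 2.860000]
Iteration 2:
  c_2 = (1.290000 + 2.860000)/2 = 2.075000
  f(c_2) = f(2.075000) = 11.626047
  f(a) × f(c) < 0, new interval: [1.290000, 2.075000]
Iteration 3:
  c_3 = (1.290000 + 2.075000)/2 = 1.682500
  f(c_3) = f(1.682500) = 4.207750
  f(a) × f(c) < 0, new interval: [1.290000, 1.682500]
Iteration 4:
  c_4 = (1.290000 + 1.682500)/2 = 1.486250
  f(c_4) = f(1.486250) = 1.451103
  f(a) × f(c) < 0, new interval: [1.290000, 1.486250]
Iteration 5:
  c_5 = (1.290000 + 1.486250)/2 = 1.388125
  f(c_5) = f(1.388125) = 0.291064
  f(a) × f(c) < 0, new interval: [1.290000, 1.388125]
Iteration 6:
  c_6 = (1.290000 + 1.388125)/2 = 1.339063
  f(c_6) = f(1.339063) = -0.236865
  f(a) × f(c) ≥ 0, new interval: [1.339063, 1.388125]

After 6 iteration(s), the approximation is c_6 = 1.339063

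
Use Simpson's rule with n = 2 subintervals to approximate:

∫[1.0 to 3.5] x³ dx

f(x) = x³
a = 1.0, b = 3.5, n = 2
h = (b - a)/n = 1.250000

Simpson's rule: (h/3)[f(x₀) + 4f(x₁) + 2f(x₂) + ... + f(xₙ)]

x_0 = 1.0000, f(x_0) = 1.000000, coefficient = 1
x_1 = 2.2500, f(x_1) = 11.390625, coefficient = 4
x_2 = 3.5000, f(x_2) = 42.875000, coefficient = 1

I ≈ (1.250000/3) × 89.437500 = 37.265625
Exact value: 37.265625
Error: 0.000000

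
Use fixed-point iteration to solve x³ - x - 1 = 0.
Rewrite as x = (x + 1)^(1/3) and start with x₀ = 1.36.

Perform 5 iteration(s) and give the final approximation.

Equation: x³ - x - 1 = 0
Fixed-point form: x = (x + 1)^(1/3)
x₀ = 1.36

x_1 = g(1.360000) = 1.331386
x_2 = g(1.331386) = 1.325983
x_3 = g(1.325983) = 1.324958
x_4 = g(1.324958) = 1.324764
x_5 = g(1.324764) = 1.324727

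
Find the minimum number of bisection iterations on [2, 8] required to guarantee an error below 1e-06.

We need (b-a)/2^n ≤ 1e-06
(8 - 2)/2^n ≤ 1e-06
6/2^n ≤ 1e-06
2^n ≥ 6000000
n ≥ log₂(6000000) = 22.52
n ≥ 23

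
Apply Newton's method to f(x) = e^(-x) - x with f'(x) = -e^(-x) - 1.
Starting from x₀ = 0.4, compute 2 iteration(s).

f(x) = e^(-x) - x
f'(x) = -e^(-x) - 1
x₀ = 0.4

Newton-Raphson formula: x_{n+1} = x_n - f(x_n)/f'(x_n)

Iteration 1:
  f(0.400000) = 0.270320
  f'(0.400000) = -1.670320
  x_1 = 0.400000 - 0.270320/(-1.670320) = 0.561837
Iteration 2:
  f(0.561837) = 0.008323
  f'(0.561837) = -1.570161
  x_2 = 0.561837 - 0.008323/(-1.570161) = 0.567138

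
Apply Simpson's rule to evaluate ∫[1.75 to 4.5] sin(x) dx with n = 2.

f(x) = sin(x)
a = 1.75, b = 4.5, n = 2
h = (b - a)/n = 1.375000

Simpson's rule: (h/3)[f(x₀) + 4f(x₁) + 2f(x₂) + ... + f(xₙ)]

x_0 = 1.7500, f(x_0) = 0.983986, coefficient = 1
x_1 = 3.1250, f(x_1) = 0.016592, coefficient = 4
x_2 = 4.5000, f(x_2) = -0.977530, coefficient = 1

I ≈ (1.375000/3) × 0.072823 = 0.033377
Exact value: 0.032550
Error: 0.000828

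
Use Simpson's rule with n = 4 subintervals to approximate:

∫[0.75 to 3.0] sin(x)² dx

f(x) = sin(x)²
a = 0.75, b = 3.0, n = 4
h = (b - a)/n = 0.562500

Simpson's rule: (h/3)[f(x₀) + 4f(x₁) + 2f(x₂) + ... + f(xₙ)]

x_0 = 0.7500, f(x_0) = 0.464631, coefficient = 1
x_1 = 1.3125, f(x_1) = 0.934754, coefficient = 4
x_2 = 1.8750, f(x_2) = 0.910280, coefficient = 2
x_3 = 2.4375, f(x_3) = 0.419052, coefficient = 4
x_4 = 3.0000, f(x_4) = 0.019915, coefficient = 1

I ≈ (0.562500/3) × 7.720329 = 1.447562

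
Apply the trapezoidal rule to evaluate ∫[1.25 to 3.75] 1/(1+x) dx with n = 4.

f(x) = 1/(1+x)
a = 1.25, b = 3.75, n = 4
h = (b - a)/n = 0.625000

Trapezoidal rule: (h/2)[f(x₀) + 2f(x₁) + 2f(x₂) + ... + f(xₙ)]

x_0 = 1.2500, f(x_0) = 0.444444, coefficient = 1
x_1 = 1.8750, f(x_1) = 0.347826, coefficient = 2
x_2 = 2.5000, f(x_2) = 0.285714, coefficient = 2
x_3 = 3.1250, f(x_3) = 0.242424, coefficient = 2
x_4 = 3.7500, f(x_4) = 0.210526, coefficient = 1

I ≈ (0.625000/2) × 2.406900 = 0.752156
Exact value: 0.747214
Error: 0.004942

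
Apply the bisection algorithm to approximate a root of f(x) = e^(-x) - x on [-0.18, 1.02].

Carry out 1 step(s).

f(x) = e^(-x) - x
Initial interval: [-0.18, 1.02]

Iteration 1:
  c_1 = (-0.180000 + 1.020000)/2 = 0.420000
  f(c_1) = f(0.420000) = 0.237047
  f(a) × f(c) ≥ 0, new interval: [0.420000, 1.020000]

After 1 iteration(s), the approximation is c_1 = 0.420000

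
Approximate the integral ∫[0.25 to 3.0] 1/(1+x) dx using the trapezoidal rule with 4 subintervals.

f(x) = 1/(1+x)
a = 0.25, b = 3.0, n = 4
h = (b - a)/n = 0.687500

Trapezoidal rule: (h/2)[f(x₀) + 2f(x₁) + 2f(x₂) + ... + f(xₙ)]

x_0 = 0.2500, f(x_0) = 0.800000, coefficient = 1
x_1 = 0.9375, f(x_1) = 0.516129, coefficient = 2
x_2 = 1.6250, f(x_2) = 0.380952, coefficient = 2
x_3 = 2.3125, f(x_3) = 0.301887, coefficient = 2
x_4 = 3.0000, f(x_4) = 0.250000, coefficient = 1

I ≈ (0.687500/2) × 3.447936 = 1.185228
Exact value: 1.163151
Error: 0.022077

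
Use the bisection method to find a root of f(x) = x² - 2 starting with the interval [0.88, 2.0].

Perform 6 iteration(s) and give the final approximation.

f(x) = x² - 2
Initial interval: [0.88, 2.0]

Iteration 1:
  c_1 = (0.880000 + 2.000000)/2 = 1.440000
  f(c_1) = f(1.440000) = 0.073600
  f(a) × f(c) < 0, new interval: [0.880000, 1.440000]
Iteration 2:
  c_2 = (0.880000 + 1.440000)/2 = 1.160000
  f(c_2) = f(1.160000) = -0.654400
  f(a) × f(c) ≥ 0, new interval: [1.160000, 1.440000]
Iteration 3:
  c_3 = (1.160000 + 1.440000)/2 = 1.300000
  f(c_3) = f(1.300000) = -0.310000
  f(a) × f(c) ≥ 0, new interval: [1.300000, 1.440000]
Iteration 4:
  c_4 = (1.300000 + 1.440000)/2 = 1.370000
  f(c_4) = f(1.370000) = -0.123100
  f(a) × f(c) ≥ 0, new interval: [1.370000, 1.440000]
Iteration 5:
  c_5 = (1.370000 + 1.440000)/2 = 1.405000
  f(c_5) = f(1.405000) = -0.025975
  f(a) × f(c) ≥ 0, new interval: [1.405000, 1.440000]
Iteration 6:
  c_6 = (1.405000 + 1.440000)/2 = 1.422500
  f(c_6) = f(1.422500) = 0.023506
  f(a) × f(c) < 0, new interval: [1.405000, 1.422500]

After 6 iteration(s), the approximation is c_6 = 1.422500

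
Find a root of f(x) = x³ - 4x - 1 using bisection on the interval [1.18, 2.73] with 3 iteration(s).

f(x) = x³ - 4x - 1
Initial interval: [1.18, 2.73]

Iteration 1:
  c_1 = (1.180000 + 2.730000)/2 = 1.955000
  f(c_1) = f(1.955000) = -1.347941
  f(a) × f(c) ≥ 0, new interval: [1.955000, 2.730000]
Iteration 2:
  c_2 = (1.955000 + 2.730000)/2 = 2.342500
  f(c_2) = f(2.342500) = 2.484015
  f(a) × f(c) < 0, new interval: [1.955000, 2.342500]
Iteration 3:
  c_3 = (1.955000 + 2.342500)/2 = 2.148750
  f(c_3) = f(2.148750) = 0.326051
  f(a) × f(c) < 0, new interval: [1.955000, 2.148750]

After 3 iteration(s), the approximation is c_3 = 2.148750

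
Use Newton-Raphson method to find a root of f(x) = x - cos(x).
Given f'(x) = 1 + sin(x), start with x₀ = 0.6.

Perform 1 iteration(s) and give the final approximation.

f(x) = x - cos(x)
f'(x) = 1 + sin(x)
x₀ = 0.6

Newton-Raphson formula: x_{n+1} = x_n - f(x_n)/f'(x_n)

Iteration 1:
  f(0.600000) = -0.225336
  f'(0.600000) = 1.564642
  x_1 = 0.600000 - (-0.225336)/1.564642 = 0.744017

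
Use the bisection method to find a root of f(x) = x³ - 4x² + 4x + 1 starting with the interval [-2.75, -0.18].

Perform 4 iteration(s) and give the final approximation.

f(x) = x³ - 4x² + 4x + 1
Initial interval: [-2.75, -0.18]

Iteration 1:
  c_1 = (-2.750000 + (-0.180000))/2 = -1.465000
  f(c_1) = f(-1.465000) = -16.589120
  f(a) × f(c) ≥ 0, new interval: [-1.465000, -0.180000]
Iteration 2:
  c_2 = (-1.465000 + (-0.180000))/2 = -0.822500
  f(c_2) = f(-0.822500) = -5.552451
  f(a) × f(c) ≥ 0, new interval: [-0.822500, -0.180000]
Iteration 3:
  c_3 = (-0.822500 + (-0.180000))/2 = -0.501250
  f(c_3) = f(-0.501250) = -2.135946
  f(a) × f(c) ≥ 0, new interval: [-0.501250, -0.180000]
Iteration 4:
  c_4 = (-0.501250 + (-0.180000))/2 = -0.340625
  f(c_4) = f(-0.340625) = -0.866123
  f(a) × f(c) ≥ 0, new interval: [-0.340625, -0.180000]

After 4 iteration(s), the approximation is c_4 = -0.340625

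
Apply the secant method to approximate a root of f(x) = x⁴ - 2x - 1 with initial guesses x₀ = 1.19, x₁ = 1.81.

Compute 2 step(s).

f(x) = x⁴ - 2x - 1
x₀ = 1.19, x₁ = 1.81

Secant formula: x_{n+1} = x_n - f(x_n)(x_n - x_{n-1})/(f(x_n) - f(x_{n-1}))

Iteration 1:
  f(1.190000) = -1.374661
  f(1.810000) = 6.112831
  x_2 = 1.810000 - 6.112831×(1.810000 - 1.190000)/(6.112831 - (-1.374661))
       = 1.303828
Iteration 2:
  f(1.810000) = 6.112831
  f(1.303828) = -0.717763
  x_3 = 1.303828 - (-0.717763)×(1.303828 - 1.810000)/(-0.717763 - 6.112831)
       = 1.357017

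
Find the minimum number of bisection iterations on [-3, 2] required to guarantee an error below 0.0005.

We need (b-a)/2^n ≤ 0.0005
(2 - (-3))/2^n ≤ 0.0005
5/2^n ≤ 0.0005
2^n ≥ 10000
n ≥ log₂(10000) = 13.29
n ≥ 14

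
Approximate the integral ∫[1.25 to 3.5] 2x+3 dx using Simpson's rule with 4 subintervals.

f(x) = 2x+3
a = 1.25, b = 3.5, n = 4
h = (b - a)/n = 0.562500

Simpson's rule: (h/3)[f(x₀) + 4f(x₁) + 2f(x₂) + ... + f(xₙ)]

x_0 = 1.2500, f(x_0) = 5.500000, coefficient = 1
x_1 = 1.8125, f(x_1) = 6.625000, coefficient = 4
x_2 = 2.3750, f(x_2) = 7.750000, coefficient = 2
x_3 = 2.9375, f(x_3) = 8.875000, coefficient = 4
x_4 = 3.5000, f(x_4) = 10.000000, coefficient = 1

I ≈ (0.562500/3) × 93.000000 = 17.437500
Exact value: 17.437500
Error: 0.000000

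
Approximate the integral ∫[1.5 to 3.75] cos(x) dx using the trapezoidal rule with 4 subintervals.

f(x) = cos(x)
a = 1.5, b = 3.75, n = 4
h = (b - a)/n = 0.562500

Trapezoidal rule: (h/2)[f(x₀) + 2f(x₁) + 2f(x₂) + ... + f(xₙ)]

x_0 = 1.5000, f(x_0) = 0.070737, coefficient = 1
x_1 = 2.0625, f(x_1) = -0.472128, coefficient = 2
x_2 = 2.6250, f(x_2) = -0.869507, coefficient = 2
x_3 = 3.1875, f(x_3) = -0.998946, coefficient = 2
x_4 = 3.7500, f(x_4) = -0.820559, coefficient = 1

I ≈ (0.562500/2) × -5.430986 = -1.527465
Exact value: -1.569056
Error: 0.041591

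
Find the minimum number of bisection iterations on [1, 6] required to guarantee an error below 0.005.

We need (b-a)/2^n ≤ 0.005
(6 - 1)/2^n ≤ 0.005
5/2^n ≤ 0.005
2^n ≥ 1000
n ≥ log₂(1000) = 9.97
n ≥ 10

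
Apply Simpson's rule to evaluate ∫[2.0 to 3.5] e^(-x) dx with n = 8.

f(x) = e^(-x)
a = 2.0, b = 3.5, n = 8
h = (b - a)/n = 0.187500

Simpson's rule: (h/3)[f(x₀) + 4f(x₁) + 2f(x₂) + ... + f(xₙ)]

x_0 = 2.0000, f(x_0) = 0.135335, coefficient = 1
x_1 = 2.1875, f(x_1) = 0.112197, coefficient = 4
x_2 = 2.3750, f(x_2) = 0.093014, coefficient = 2
x_3 = 2.5625, f(x_3) = 0.077112, coefficient = 4
x_4 = 2.7500, f(x_4) = 0.063928, coefficient = 2
x_5 = 2.9375, f(x_5) = 0.052998, coefficient = 4
x_6 = 3.1250, f(x_6) = 0.043937, coefficient = 2
x_7 = 3.3125, f(x_7) = 0.036425, coefficient = 4
x_8 = 3.5000, f(x_8) = 0.030197, coefficient = 1

I ≈ (0.187500/3) × 1.682218 = 0.105139
Exact value: 0.105138
Error: 0.000001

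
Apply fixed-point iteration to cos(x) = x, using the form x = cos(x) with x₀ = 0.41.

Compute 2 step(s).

Equation: cos(x) = x
Fixed-point form: x = cos(x)
x₀ = 0.41

x_1 = g(0.410000) = 0.917121
x_2 = g(0.917121) = 0.608108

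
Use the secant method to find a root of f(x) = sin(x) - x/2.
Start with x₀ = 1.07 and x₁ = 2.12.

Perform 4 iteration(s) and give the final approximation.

f(x) = sin(x) - x/2
x₀ = 1.07, x₁ = 2.12

Secant formula: x_{n+1} = x_n - f(x_n)(x_n - x_{n-1})/(f(x_n) - f(x_{n-1}))

Iteration 1:
  f(1.070000) = 0.342201
  f(2.120000) = -0.207060
  x_2 = 2.120000 - (-0.207060)×(2.120000 - 1.070000)/(-0.207060 - 0.342201)
       = 1.724172
Iteration 2:
  f(2.120000) = -0.207060
  f(1.724172) = 0.126175
  x_3 = 1.724172 - 0.126175×(1.724172 - 2.120000)/(0.126175 - (-0.207060))
       = 1.874047
Iteration 3:
  f(1.724172) = 0.126175
  f(1.874047) = 0.017347
  x_4 = 1.874047 - 0.017347×(1.874047 - 1.724172)/(0.017347 - 0.126175)
       = 1.897937
Iteration 4:
  f(1.874047) = 0.017347
  f(1.897937) = -0.002004
  x_5 = 1.897937 - (-0.002004)×(1.897937 - 1.874047)/(-0.002004 - 0.017347)
       = 1.895464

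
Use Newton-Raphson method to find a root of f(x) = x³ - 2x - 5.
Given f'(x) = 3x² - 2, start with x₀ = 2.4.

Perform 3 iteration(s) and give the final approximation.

f(x) = x³ - 2x - 5
f'(x) = 3x² - 2
x₀ = 2.4

Newton-Raphson formula: x_{n+1} = x_n - f(x_n)/f'(x_n)

Iteration 1:
  f(2.400000) = 4.024000
  f'(2.400000) = 15.280000
  x_1 = 2.400000 - 4.024000/15.280000 = 2.136649
Iteration 2:
  f(2.136649) = 0.481082
  f'(2.136649) = 11.695810
  x_2 = 2.136649 - 0.481082/11.695810 = 2.095516
Iteration 3:
  f(2.095516) = 0.010775
  f'(2.095516) = 11.173567
  x_3 = 2.095516 - 0.010775/11.173567 = 2.094552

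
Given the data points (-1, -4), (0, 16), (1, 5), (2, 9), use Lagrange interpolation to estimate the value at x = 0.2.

Lagrange interpolation formula:
P(x) = Σ yᵢ × Lᵢ(x)
where Lᵢ(x) = Π_{j≠i} (x - xⱼ)/(xᵢ - xⱼ)

L_0(0.2) = (0.2 - 0)/(-1 - 0) × (0.2 - 1)/(-1 - 1) × (0.2 - 2)/(-1 - 2) = -0.048000
L_1(0.2) = (0.2 - (-1))/(0 - (-1)) × (0.2 - 1)/(0 - 1) × (0.2 - 2)/(0 - 2) = 0.864000
L_2(0.2) = (0.2 - (-1))/(1 - (-1)) × (0.2 - 0)/(1 - 0) × (0.2 - 2)/(1 - 2) = 0.216000
L_3(0.2) = (0.2 - (-1))/(2 - (-1)) × (0.2 - 0)/(2 - 0) × (0.2 - 1)/(2 - 1) = -0.032000

P(0.2) = (-4)×L_0(0.2) + 16×L_1(0.2) + 5×L_2(0.2) + 9×L_3(0.2)
P(0.2) = 14.808000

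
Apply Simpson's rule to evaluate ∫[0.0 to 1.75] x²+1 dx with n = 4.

f(x) = x²+1
a = 0.0, b = 1.75, n = 4
h = (b - a)/n = 0.437500

Simpson's rule: (h/3)[f(x₀) + 4f(x₁) + 2f(x₂) + ... + f(xₙ)]

x_0 = 0.0000, f(x_0) = 1.000000, coefficient = 1
x_1 = 0.4375, f(x_1) = 1.191406, coefficient = 4
x_2 = 0.8750, f(x_2) = 1.765625, coefficient = 2
x_3 = 1.3125, f(x_3) = 2.722656, coefficient = 4
x_4 = 1.7500, f(x_4) = 4.062500, coefficient = 1

I ≈ (0.437500/3) × 24.250000 = 3.536458
Exact value: 3.536458
Error: 0.000000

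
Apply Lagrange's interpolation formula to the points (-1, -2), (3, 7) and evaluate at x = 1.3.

Lagrange interpolation formula:
P(x) = Σ yᵢ × Lᵢ(x)
where Lᵢ(x) = Π_{j≠i} (x - xⱼ)/(xᵢ - xⱼ)

L_0(1.3) = (1.3 - 3)/(-1 - 3) = 0.425000
L_1(1.3) = (1.3 - (-1))/(3 - (-1)) = 0.575000

P(1.3) = (-2)×L_0(1.3) + 7×L_1(1.3)
P(1.3) = 3.175000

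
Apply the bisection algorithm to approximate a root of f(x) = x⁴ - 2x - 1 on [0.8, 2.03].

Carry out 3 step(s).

f(x) = x⁴ - 2x - 1
Initial interval: [0.8, 2.03]

Iteration 1:
  c_1 = (0.800000 + 2.030000)/2 = 1.415000
  f(c_1) = f(1.415000) = 0.178905
  f(a) × f(c) < 0, new interval: [0.800000, 1.415000]
Iteration 2:
  c_2 = (0.800000 + 1.415000)/2 = 1.107500
  f(c_2) = f(1.107500) = -1.710560
  f(a) × f(c) ≥ 0, new interval: [1.107500, 1.415000]
Iteration 3:
  c_3 = (1.107500 + 1.415000)/2 = 1.261250
  f(c_3) = f(1.261250) = -0.992009
  f(a) × f(c) ≥ 0, new interval: [1.261250, 1.415000]

After 3 iteration(s), the approximation is c_3 = 1.261250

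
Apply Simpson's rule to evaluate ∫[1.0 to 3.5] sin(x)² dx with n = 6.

f(x) = sin(x)²
a = 1.0, b = 3.5, n = 6
h = (b - a)/n = 0.416667

Simpson's rule: (h/3)[f(x₀) + 4f(x₁) + 2f(x₂) + ... + f(xₙ)]

x_0 = 1.0000, f(x_0) = 0.708073, coefficient = 1
x_1 = 1.4167, f(x_1) = 0.976432, coefficient = 4
x_2 = 1.8333, f(x_2) = 0.932643, coefficient = 2
x_3 = 2.2500, f(x_3) = 0.605398, coefficient = 4
x_4 = 2.6667, f(x_4) = 0.209098, coefficient = 2
x_5 = 3.0833, f(x_5) = 0.003390, coefficient = 4
x_6 = 3.5000, f(x_6) = 0.123049, coefficient = 1

I ≈ (0.416667/3) × 9.455485 = 1.313262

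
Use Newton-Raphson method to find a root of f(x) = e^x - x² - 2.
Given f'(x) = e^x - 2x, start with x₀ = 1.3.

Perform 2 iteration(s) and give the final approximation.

f(x) = e^x - x² - 2
f'(x) = e^x - 2x
x₀ = 1.3

Newton-Raphson formula: x_{n+1} = x_n - f(x_n)/f'(x_n)

Iteration 1:
  f(1.300000) = -0.020703
  f'(1.300000) = 1.069297
  x_1 = 1.300000 - (-0.020703)/1.069297 = 1.319362
Iteration 2:
  f(1.319362) = 0.000317
  f'(1.319362) = 1.102309
  x_2 = 1.319362 - 0.000317/1.102309 = 1.319074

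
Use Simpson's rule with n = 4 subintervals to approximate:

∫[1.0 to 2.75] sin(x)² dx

f(x) = sin(x)²
a = 1.0, b = 2.75, n = 4
h = (b - a)/n = 0.437500

Simpson's rule: (h/3)[f(x₀) + 4f(x₁) + 2f(x₂) + ... + f(xₙ)]

x_0 = 1.0000, f(x_0) = 0.708073, coefficient = 1
x_1 = 1.4375, f(x_1) = 0.982337, coefficient = 4
x_2 = 1.8750, f(x_2) = 0.910280, coefficient = 2
x_3 = 2.3125, f(x_3) = 0.543639, coefficient = 4
x_4 = 2.7500, f(x_4) = 0.145665, coefficient = 1

I ≈ (0.437500/3) × 8.778202 = 1.280154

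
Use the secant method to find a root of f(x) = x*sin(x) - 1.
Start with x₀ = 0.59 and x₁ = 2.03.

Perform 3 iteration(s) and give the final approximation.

f(x) = x*sin(x) - 1
x₀ = 0.59, x₁ = 2.03

Secant formula: x_{n+1} = x_n - f(x_n)(x_n - x_{n-1})/(f(x_n) - f(x_{n-1}))

Iteration 1:
  f(0.590000) = -0.671747
  f(2.030000) = 0.819704
  x_2 = 2.030000 - 0.819704×(2.030000 - 0.590000)/(0.819704 - (-0.671747))
       = 1.238574
Iteration 2:
  f(2.030000) = 0.819704
  f(1.238574) = 0.170848
  x_3 = 1.238574 - 0.170848×(1.238574 - 2.030000)/(0.170848 - 0.819704)
       = 1.030186
Iteration 3:
  f(1.238574) = 0.170848
  f(1.030186) = -0.116725
  x_4 = 1.030186 - (-0.116725)×(1.030186 - 1.238574)/(-0.116725 - 0.170848)
       = 1.114769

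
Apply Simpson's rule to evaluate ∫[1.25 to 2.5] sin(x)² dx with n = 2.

f(x) = sin(x)²
a = 1.25, b = 2.5, n = 2
h = (b - a)/n = 0.625000

Simpson's rule: (h/3)[f(x₀) + 4f(x₁) + 2f(x₂) + ... + f(xₙ)]

x_0 = 1.2500, f(x_0) = 0.900572, coefficient = 1
x_1 = 1.8750, f(x_1) = 0.910280, coefficient = 4
x_2 = 2.5000, f(x_2) = 0.358169, coefficient = 1

I ≈ (0.625000/3) × 4.899859 = 1.020804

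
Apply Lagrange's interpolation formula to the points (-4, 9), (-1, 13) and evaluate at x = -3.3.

Lagrange interpolation formula:
P(x) = Σ yᵢ × Lᵢ(x)
where Lᵢ(x) = Π_{j≠i} (x - xⱼ)/(xᵢ - xⱼ)

L_0(-3.3) = (-3.3 - (-1))/(-4 - (-1)) = 0.766667
L_1(-3.3) = (-3.3 - (-4))/(-1 - (-4)) = 0.233333

P(-3.3) = 9×L_0(-3.3) + 13×L_1(-3.3)
P(-3.3) = 9.933333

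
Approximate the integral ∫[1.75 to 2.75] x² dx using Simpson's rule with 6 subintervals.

f(x) = x²
a = 1.75, b = 2.75, n = 6
h = (b - a)/n = 0.166667

Simpson's rule: (h/3)[f(x₀) + 4f(x₁) + 2f(x₂) + ... + f(xₙ)]

x_0 = 1.7500, f(x_0) = 3.062500, coefficient = 1
x_1 = 1.9167, f(x_1) = 3.673611, coefficient = 4
x_2 = 2.0833, f(x_2) = 4.340278, coefficient = 2
x_3 = 2.2500, f(x_3) = 5.062500, coefficient = 4
x_4 = 2.4167, f(x_4) = 5.840278, coefficient = 2
x_5 = 2.5833, f(x_5) = 6.673611, coefficient = 4
x_6 = 2.7500, f(x_6) = 7.562500, coefficient = 1

I ≈ (0.166667/3) × 92.625000 = 5.145833
Exact value: 5.145833
Error: 0.000000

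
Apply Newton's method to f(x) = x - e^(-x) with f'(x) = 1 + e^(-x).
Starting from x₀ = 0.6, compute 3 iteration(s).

f(x) = x - e^(-x)
f'(x) = 1 + e^(-x)
x₀ = 0.6

Newton-Raphson formula: x_{n+1} = x_n - f(x_n)/f'(x_n)

Iteration 1:
  f(0.600000) = 0.051188
  f'(0.600000) = 1.548812
  x_1 = 0.600000 - 0.051188/1.548812 = 0.566950
Iteration 2:
  f(0.566950) = -0.000303
  f'(0.566950) = 1.567253
  x_2 = 0.566950 - (-0.000303)/1.567253 = 0.567143
Iteration 3:
  f(0.567143) = 0.000000
  f'(0.567143) = 1.567143
  x_3 = 0.567143 - 0.000000/1.567143 = 0.567143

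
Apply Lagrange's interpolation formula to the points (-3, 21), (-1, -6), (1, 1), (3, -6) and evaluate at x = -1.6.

Lagrange interpolation formula:
P(x) = Σ yᵢ × Lᵢ(x)
where Lᵢ(x) = Π_{j≠i} (x - xⱼ)/(xᵢ - xⱼ)

L_0(-1.6) = (-1.6 - (-1))/(-3 - (-1)) × (-1.6 - 1)/(-3 - 1) × (-1.6 - 3)/(-3 - 3) = 0.149500
L_1(-1.6) = (-1.6 - (-3))/(-1 - (-3)) × (-1.6 - 1)/(-1 - 1) × (-1.6 - 3)/(-1 - 3) = 1.046500
L_2(-1.6) = (-1.6 - (-3))/(1 - (-3)) × (-1.6 - (-1))/(1 - (-1)) × (-1.6 - 3)/(1 - 3) = -0.241500
L_3(-1.6) = (-1.6 - (-3))/(3 - (-3)) × (-1.6 - (-1))/(3 - (-1)) × (-1.6 - 1)/(3 - 1) = 0.045500

P(-1.6) = 21×L_0(-1.6) + (-6)×L_1(-1.6) + 1×L_2(-1.6) + (-6)×L_3(-1.6)
P(-1.6) = -3.654000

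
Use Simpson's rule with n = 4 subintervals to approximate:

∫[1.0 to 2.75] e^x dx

f(x) = e^x
a = 1.0, b = 2.75, n = 4
h = (b - a)/n = 0.437500

Simpson's rule: (h/3)[f(x₀) + 4f(x₁) + 2f(x₂) + ... + f(xₙ)]

x_0 = 1.0000, f(x_0) = 2.718282, coefficient = 1
x_1 = 1.4375, f(x_1) = 4.210157, coefficient = 4
x_2 = 1.8750, f(x_2) = 6.520819, coefficient = 2
x_3 = 2.3125, f(x_3) = 10.099642, coefficient = 4
x_4 = 2.7500, f(x_4) = 15.642632, coefficient = 1

I ≈ (0.437500/3) × 88.641750 = 12.926922
Exact value: 12.924350
Error: 0.002572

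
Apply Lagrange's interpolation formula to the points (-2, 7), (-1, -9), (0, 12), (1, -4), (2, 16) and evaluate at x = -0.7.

Lagrange interpolation formula:
P(x) = Σ yᵢ × Lᵢ(x)
where Lᵢ(x) = Π_{j≠i} (x - xⱼ)/(xᵢ - xⱼ)

L_0(-0.7) = (-0.7 - (-1))/(-2 - (-1)) × (-0.7 - 0)/(-2 - 0) × (-0.7 - 1)/(-2 - 1) × (-0.7 - 2)/(-2 - 2) = -0.040163
L_1(-0.7) = (-0.7 - (-2))/(-1 - (-2)) × (-0.7 - 0)/(-1 - 0) × (-0.7 - 1)/(-1 - 1) × (-0.7 - 2)/(-1 - 2) = 0.696150
L_2(-0.7) = (-0.7 - (-2))/(0 - (-2)) × (-0.7 - (-1))/(0 - (-1)) × (-0.7 - 1)/(0 - 1) × (-0.7 - 2)/(0 - 2) = 0.447525
L_3(-0.7) = (-0.7 - (-2))/(1 - (-2)) × (-0.7 - (-1))/(1 - (-1)) × (-0.7 - 0)/(1 - 0) × (-0.7 - 2)/(1 - 2) = -0.122850
L_4(-0.7) = (-0.7 - (-2))/(2 - (-2)) × (-0.7 - (-1))/(2 - (-1)) × (-0.7 - 0)/(2 - 0) × (-0.7 - 1)/(2 - 1) = 0.019338

P(-0.7) = 7×L_0(-0.7) + (-9)×L_1(-0.7) + 12×L_2(-0.7) + (-4)×L_3(-0.7) + 16×L_4(-0.7)
P(-0.7) = -0.375387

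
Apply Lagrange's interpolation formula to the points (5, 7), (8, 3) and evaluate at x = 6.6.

Lagrange interpolation formula:
P(x) = Σ yᵢ × Lᵢ(x)
where Lᵢ(x) = Π_{j≠i} (x - xⱼ)/(xᵢ - xⱼ)

L_0(6.6) = (6.6 - 8)/(5 - 8) = 0.466667
L_1(6.6) = (6.6 - 5)/(8 - 5) = 0.533333

P(6.6) = 7×L_0(6.6) + 3×L_1(6.6)
P(6.6) = 4.866667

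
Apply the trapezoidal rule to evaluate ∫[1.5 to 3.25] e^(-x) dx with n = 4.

f(x) = e^(-x)
a = 1.5, b = 3.25, n = 4
h = (b - a)/n = 0.437500

Trapezoidal rule: (h/2)[f(x₀) + 2f(x₁) + 2f(x₂) + ... + f(xₙ)]

x_0 = 1.5000, f(x_0) = 0.223130, coefficient = 1
x_1 = 1.9375, f(x_1) = 0.144064, coefficient = 2
x_2 = 2.3750, f(x_2) = 0.093014, coefficient = 2
x_3 = 2.8125, f(x_3) = 0.060055, coefficient = 2
x_4 = 3.2500, f(x_4) = 0.038774, coefficient = 1

I ≈ (0.437500/2) × 0.856170 = 0.187287
Exact value: 0.184356
Error: 0.002931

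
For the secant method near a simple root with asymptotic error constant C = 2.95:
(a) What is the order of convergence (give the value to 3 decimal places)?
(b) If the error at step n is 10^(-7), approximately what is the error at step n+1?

(a) Secant method has superlinear convergence with order φ = (1+√5)/2 ≈ 1.618.
    This means |e_{n+1}| ≈ C|e_n|^1.618.

(b) With |e_n| = 10^(-7) and C = 2.95:
    |e_{n+1}| ≈ 2.95 × (10^(-7))^1.618 = 2.95 × 10^(-11.33)

(a) ≈ 1.618 (golden ratio); (b) |e_{n+1}| ≈ 1.392e-11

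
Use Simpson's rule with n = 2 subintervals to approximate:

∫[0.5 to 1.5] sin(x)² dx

f(x) = sin(x)²
a = 0.5, b = 1.5, n = 2
h = (b - a)/n = 0.500000

Simpson's rule: (h/3)[f(x₀) + 4f(x₁) + 2f(x₂) + ... + f(xₙ)]

x_0 = 0.5000, f(x_0) = 0.229849, coefficient = 1
x_1 = 1.0000, f(x_1) = 0.708073, coefficient = 4
x_2 = 1.5000, f(x_2) = 0.994996, coefficient = 1

I ≈ (0.500000/3) × 4.057139 = 0.676190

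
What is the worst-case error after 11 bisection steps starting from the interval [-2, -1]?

Bisection error bound: |error| ≤ (b-a)/2^n
|error| ≤ (-1 - (-2))/2^11 = 1/2^11
|error| ≤ 0.0004882812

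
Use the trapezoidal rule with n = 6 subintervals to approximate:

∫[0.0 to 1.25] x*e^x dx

f(x) = x*e^x
a = 0.0, b = 1.25, n = 6
h = (b - a)/n = 0.208333

Trapezoidal rule: (h/2)[f(x₀) + 2f(x₁) + 2f(x₂) + ... + f(xₙ)]

x_0 = 0.0000, f(x_0) = 0.000000, coefficient = 1
x_1 = 0.2083, f(x_1) = 0.256588, coefficient = 2
x_2 = 0.4167, f(x_2) = 0.632040, coefficient = 2
x_3 = 0.6250, f(x_3) = 1.167654, coefficient = 2
x_4 = 0.8333, f(x_4) = 1.917480, coefficient = 2
x_5 = 1.0417, f(x_5) = 2.952017, coefficient = 2
x_6 = 1.2500, f(x_6) = 4.362929, coefficient = 1

I ≈ (0.208333/2) × 18.214487 = 1.897342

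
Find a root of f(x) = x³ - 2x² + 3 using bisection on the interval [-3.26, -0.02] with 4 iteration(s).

f(x) = x³ - 2x² + 3
Initial interval: [-3.26, -0.02]

Iteration 1:
  c_1 = (-3.260000 + (-0.020000))/2 = -1.640000
  f(c_1) = f(-1.640000) = -6.790144
  f(a) × f(c) ≥ 0, new interval: [-1.640000, -0.020000]
Iteration 2:
  c_2 = (-1.640000 + (-0.020000))/2 = -0.830000
  f(c_2) = f(-0.830000) = 1.050413
  f(a) × f(c) < 0, new interval: [-1.640000, -0.830000]
Iteration 3:
  c_3 = (-1.640000 + (-0.830000))/2 = -1.235000
  f(c_3) = f(-1.235000) = -1.934103
  f(a) × f(c) ≥ 0, new interval: [-1.235000, -0.830000]
Iteration 4:
  c_4 = (-1.235000 + (-0.830000))/2 = -1.032500
  f(c_4) = f(-1.032500) = -0.232816
  f(a) × f(c) ≥ 0, new interval: [-1.032500, -0.830000]

After 4 iteration(s), the approximation is c_4 = -1.032500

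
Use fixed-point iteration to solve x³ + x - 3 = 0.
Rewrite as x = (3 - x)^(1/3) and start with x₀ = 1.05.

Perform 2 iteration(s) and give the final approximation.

Equation: x³ + x - 3 = 0
Fixed-point form: x = (3 - x)^(1/3)
x₀ = 1.05

x_1 = g(1.050000) = 1.249333
x_2 = g(1.249333) = 1.205224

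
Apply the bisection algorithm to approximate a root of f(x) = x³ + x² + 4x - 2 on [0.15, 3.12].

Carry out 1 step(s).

f(x) = x³ + x² + 4x - 2
Initial interval: [0.15, 3.12]

Iteration 1:
  c_1 = (0.150000 + 3.120000)/2 = 1.635000
  f(c_1) = f(1.635000) = 11.583948
  f(a) × f(c) < 0, new interval: [0.150000, 1.635000]

After 1 iteration(s), the approximation is c_1 = 1.635000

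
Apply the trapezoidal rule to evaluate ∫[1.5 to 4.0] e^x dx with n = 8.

f(x) = e^x
a = 1.5, b = 4.0, n = 8
h = (b - a)/n = 0.312500

Trapezoidal rule: (h/2)[f(x₀) + 2f(x₁) + 2f(x₂) + ... + f(xₙ)]

x_0 = 1.5000, f(x_0) = 4.481689, coefficient = 1
x_1 = 1.8125, f(x_1) = 6.125743, coefficient = 2
x_2 = 2.1250, f(x_2) = 8.372897, coefficient = 2
x_3 = 2.4375, f(x_3) = 11.444394, coefficient = 2
x_4 = 2.7500, f(x_4) = 15.642632, coefficient = 2
x_5 = 3.0625, f(x_5) = 21.380943, coefficient = 2
x_6 = 3.3750, f(x_6) = 29.224284, coefficient = 2
x_7 = 3.6875, f(x_7) = 39.944860, coefficient = 2
x_8 = 4.0000, f(x_8) = 54.598150, coefficient = 1

I ≈ (0.312500/2) × 323.351344 = 50.523647
Exact value: 50.116461
Error: 0.407187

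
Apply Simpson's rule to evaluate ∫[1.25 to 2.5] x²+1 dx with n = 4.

f(x) = x²+1
a = 1.25, b = 2.5, n = 4
h = (b - a)/n = 0.312500

Simpson's rule: (h/3)[f(x₀) + 4f(x₁) + 2f(x₂) + ... + f(xₙ)]

x_0 = 1.2500, f(x_0) = 2.562500, coefficient = 1
x_1 = 1.5625, f(x_1) = 3.441406, coefficient = 4
x_2 = 1.8750, f(x_2) = 4.515625, coefficient = 2
x_3 = 2.1875, f(x_3) = 5.785156, coefficient = 4
x_4 = 2.5000, f(x_4) = 7.250000, coefficient = 1

I ≈ (0.312500/3) × 55.750000 = 5.807292
Exact value: 5.807292
Error: 0.000000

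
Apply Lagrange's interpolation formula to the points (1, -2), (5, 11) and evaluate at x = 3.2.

Lagrange interpolation formula:
P(x) = Σ yᵢ × Lᵢ(x)
where Lᵢ(x) = Π_{j≠i} (x - xⱼ)/(xᵢ - xⱼ)

L_0(3.2) = (3.2 - 5)/(1 - 5) = 0.450000
L_1(3.2) = (3.2 - 1)/(5 - 1) = 0.550000

P(3.2) = (-2)×L_0(3.2) + 11×L_1(3.2)
P(3.2) = 5.150000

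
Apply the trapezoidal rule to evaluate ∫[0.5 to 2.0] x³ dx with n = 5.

f(x) = x³
a = 0.5, b = 2.0, n = 5
h = (b - a)/n = 0.300000

Trapezoidal rule: (h/2)[f(x₀) + 2f(x₁) + 2f(x₂) + ... + f(xₙ)]

x_0 = 0.5000, f(x_0) = 0.125000, coefficient = 1
x_1 = 0.8000, f(x_1) = 0.512000, coefficient = 2
x_2 = 1.1000, f(x_2) = 1.331000, coefficient = 2
x_3 = 1.4000, f(x_3) = 2.744000, coefficient = 2
x_4 = 1.7000, f(x_4) = 4.913000, coefficient = 2
x_5 = 2.0000, f(x_5) = 8.000000, coefficient = 1

I ≈ (0.300000/2) × 27.125000 = 4.068750
Exact value: 3.984375
Error: 0.084375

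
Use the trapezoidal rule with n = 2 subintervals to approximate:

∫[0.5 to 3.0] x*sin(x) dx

f(x) = x*sin(x)
a = 0.5, b = 3.0, n = 2
h = (b - a)/n = 1.250000

Trapezoidal rule: (h/2)[f(x₀) + 2f(x₁) + 2f(x₂) + ... + f(xₙ)]

x_0 = 0.5000, f(x_0) = 0.239713, coefficient = 1
x_1 = 1.7500, f(x_1) = 1.721975, coefficient = 2
x_2 = 3.0000, f(x_2) = 0.423360, coefficient = 1

I ≈ (1.250000/2) × 4.107024 = 2.566890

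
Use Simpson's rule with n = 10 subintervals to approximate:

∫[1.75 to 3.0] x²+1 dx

f(x) = x²+1
a = 1.75, b = 3.0, n = 10
h = (b - a)/n = 0.125000

Simpson's rule: (h/3)[f(x₀) + 4f(x₁) + 2f(x₂) + ... + f(xₙ)]

x_0 = 1.7500, f(x_0) = 4.062500, coefficient = 1
x_1 = 1.8750, f(x_1) = 4.515625, coefficient = 4
x_2 = 2.0000, f(x_2) = 5.000000, coefficient = 2
x_3 = 2.1250, f(x_3) = 5.515625, coefficient = 4
x_4 = 2.2500, f(x_4) = 6.062500, coefficient = 2
x_5 = 2.3750, f(x_5) = 6.640625, coefficient = 4
x_6 = 2.5000, f(x_6) = 7.250000, coefficient = 2
x_7 = 2.6250, f(x_7) = 7.890625, coefficient = 4
x_8 = 2.7500, f(x_8) = 8.562500, coefficient = 2
x_9 = 2.8750, f(x_9) = 9.265625, coefficient = 4
x_10 = 3.0000, f(x_10) = 10.000000, coefficient = 1

I ≈ (0.125000/3) × 203.125000 = 8.463542
Exact value: 8.463542
Error: 0.000000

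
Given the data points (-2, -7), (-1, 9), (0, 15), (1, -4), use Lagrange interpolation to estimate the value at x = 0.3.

Lagrange interpolation formula:
P(x) = Σ yᵢ × Lᵢ(x)
where Lᵢ(x) = Π_{j≠i} (x - xⱼ)/(xᵢ - xⱼ)

L_0(0.3) = (0.3 - (-1))/(-2 - (-1)) × (0.3 - 0)/(-2 - 0) × (0.3 - 1)/(-2 - 1) = 0.045500
L_1(0.3) = (0.3 - (-2))/(-1 - (-2)) × (0.3 - 0)/(-1 - 0) × (0.3 - 1)/(-1 - 1) = -0.241500
L_2(0.3) = (0.3 - (-2))/(0 - (-2)) × (0.3 - (-1))/(0 - (-1)) × (0.3 - 1)/(0 - 1) = 1.046500
L_3(0.3) = (0.3 - (-2))/(1 - (-2)) × (0.3 - (-1))/(1 - (-1)) × (0.3 - 0)/(1 - 0) = 0.149500

P(0.3) = (-7)×L_0(0.3) + 9×L_1(0.3) + 15×L_2(0.3) + (-4)×L_3(0.3)
P(0.3) = 12.607500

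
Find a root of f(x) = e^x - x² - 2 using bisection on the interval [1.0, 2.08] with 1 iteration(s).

f(x) = e^x - x² - 2
Initial interval: [1.0, 2.08]

Iteration 1:
  c_1 = (1.000000 + 2.080000)/2 = 1.540000
  f(c_1) = f(1.540000) = 0.292990
  f(a) × f(c) < 0, new interval: [1.000000, 1.540000]

After 1 iteration(s), the approximation is c_1 = 1.540000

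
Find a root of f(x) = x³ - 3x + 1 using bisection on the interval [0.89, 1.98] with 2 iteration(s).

f(x) = x³ - 3x + 1
Initial interval: [0.89, 1.98]

Iteration 1:
  c_1 = (0.890000 + 1.980000)/2 = 1.435000
  f(c_1) = f(1.435000) = -0.350012
  f(a) × f(c) ≥ 0, new interval: [1.435000, 1.980000]
Iteration 2:
  c_2 = (1.435000 + 1.980000)/2 = 1.707500
  f(c_2) = f(1.707500) = 0.855812
  f(a) × f(c) < 0, new interval: [1.435000, 1.707500]

After 2 iteration(s), the approximation is c_2 = 1.707500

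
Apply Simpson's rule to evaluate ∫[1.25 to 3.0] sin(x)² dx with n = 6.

f(x) = sin(x)²
a = 1.25, b = 3.0, n = 6
h = (b - a)/n = 0.291667

Simpson's rule: (h/3)[f(x₀) + 4f(x₁) + 2f(x₂) + ... + f(xₙ)]

x_0 = 1.2500, f(x_0) = 0.900572, coefficient = 1
x_1 = 1.5417, f(x_1) = 0.999152, coefficient = 4
x_2 = 1.8333, f(x_2) = 0.932643, coefficient = 2
x_3 = 2.1250, f(x_3) = 0.723044, coefficient = 4
x_4 = 2.4167, f(x_4) = 0.439675, coefficient = 2
x_5 = 2.7083, f(x_5) = 0.176258, coefficient = 4
x_6 = 3.0000, f(x_6) = 0.019915, coefficient = 1

I ≈ (0.291667/3) × 11.258939 = 1.094619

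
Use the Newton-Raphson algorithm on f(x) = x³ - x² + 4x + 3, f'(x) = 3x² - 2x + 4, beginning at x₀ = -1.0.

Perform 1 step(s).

f(x) = x³ - x² + 4x + 3
f'(x) = 3x² - 2x + 4
x₀ = -1.0

Newton-Raphson formula: x_{n+1} = x_n - f(x_n)/f'(x_n)

Iteration 1:
  f(-1.000000) = -3.000000
  f'(-1.000000) = 9.000000
  x_1 = -1.000000 - (-3.000000)/9.000000 = -0.666667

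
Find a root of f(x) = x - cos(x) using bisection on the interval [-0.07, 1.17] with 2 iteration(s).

f(x) = x - cos(x)
Initial interval: [-0.07, 1.17]

Iteration 1:
  c_1 = (-0.070000 + 1.170000)/2 = 0.550000
  f(c_1) = f(0.550000) = -0.302525
  f(a) × f(c) ≥ 0, new interval: [0.550000, 1.170000]
Iteration 2:
  c_2 = (0.550000 + 1.170000)/2 = 0.860000
  f(c_2) = f(0.860000) = 0.207563
  f(a) × f(c) < 0, new interval: [0.550000, 0.860000]

After 2 iteration(s), the approximation is c_2 = 0.860000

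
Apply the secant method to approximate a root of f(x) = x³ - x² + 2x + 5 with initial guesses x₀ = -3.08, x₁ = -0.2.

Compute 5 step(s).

f(x) = x³ - x² + 2x + 5
x₀ = -3.08, x₁ = -0.2

Secant formula: x_{n+1} = x_n - f(x_n)(x_n - x_{n-1})/(f(x_n) - f(x_{n-1}))

Iteration 1:
  f(-3.080000) = -39.864512
  f(-0.200000) = 4.552000
  x_2 = -0.200000 - 4.552000×(-0.200000 - (-3.080000))/(4.552000 - (-39.864512))
       = -0.495155
Iteration 2:
  f(-0.200000) = 4.552000
  f(-0.495155) = 3.643110
  x_3 = -0.495155 - 3.643110×(-0.495155 - (-0.200000))/(3.643110 - 4.552000)
       = -1.678227
Iteration 3:
  f(-0.495155) = 3.643110
  f(-1.678227) = -5.899535
  x_4 = -1.678227 - (-5.899535)×(-1.678227 - (-0.495155))/(-5.899535 - 3.643110)
       = -0.946818
Iteration 4:
  f(-1.678227) = -5.899535
  f(-0.946818) = 1.361110
  x_5 = -0.946818 - 1.361110×(-0.946818 - (-1.678227))/(1.361110 - (-5.899535))
       = -1.083931
Iteration 5:
  f(-0.946818) = 1.361110
  f(-1.083931) = 0.383714
  x_6 = -1.083931 - 0.383714×(-1.083931 - (-0.946818))/(0.383714 - 1.361110)
       = -1.137760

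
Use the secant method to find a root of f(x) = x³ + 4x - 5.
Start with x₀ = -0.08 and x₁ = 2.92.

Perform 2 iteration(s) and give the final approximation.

f(x) = x³ + 4x - 5
x₀ = -0.08, x₁ = 2.92

Secant formula: x_{n+1} = x_n - f(x_n)(x_n - x_{n-1})/(f(x_n) - f(x_{n-1}))

Iteration 1:
  f(-0.080000) = -5.320512
  f(2.920000) = 31.577088
  x_2 = 2.920000 - 31.577088×(2.920000 - (-0.080000))/(31.577088 - (-5.320512))
       = 0.352590
Iteration 2:
  f(2.920000) = 31.577088
  f(0.352590) = -3.545806
  x_3 = 0.352590 - (-3.545806)×(0.352590 - 2.920000)/(-3.545806 - 31.577088)
       = 0.611781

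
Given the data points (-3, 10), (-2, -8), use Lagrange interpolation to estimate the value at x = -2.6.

Lagrange interpolation formula:
P(x) = Σ yᵢ × Lᵢ(x)
where Lᵢ(x) = Π_{j≠i} (x - xⱼ)/(xᵢ - xⱼ)

L_0(-2.6) = (-2.6 - (-2))/(-3 - (-2)) = 0.600000
L_1(-2.6) = (-2.6 - (-3))/(-2 - (-3)) = 0.400000

P(-2.6) = 10×L_0(-2.6) + (-8)×L_1(-2.6)
P(-2.6) = 2.800000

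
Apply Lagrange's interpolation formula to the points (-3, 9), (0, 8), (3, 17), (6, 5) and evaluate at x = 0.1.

Lagrange interpolation formula:
P(x) = Σ yᵢ × Lᵢ(x)
where Lᵢ(x) = Π_{j≠i} (x - xⱼ)/(xᵢ - xⱼ)

L_0(0.1) = (0.1 - 0)/(-3 - 0) × (0.1 - 3)/(-3 - 3) × (0.1 - 6)/(-3 - 6) = -0.010562
L_1(0.1) = (0.1 - (-3))/(0 - (-3)) × (0.1 - 3)/(0 - 3) × (0.1 - 6)/(0 - 6) = 0.982241
L_2(0.1) = (0.1 - (-3))/(3 - (-3)) × (0.1 - 0)/(3 - 0) × (0.1 - 6)/(3 - 6) = 0.033870
L_3(0.1) = (0.1 - (-3))/(6 - (-3)) × (0.1 - 0)/(6 - 0) × (0.1 - 3)/(6 - 3) = -0.005549

P(0.1) = 9×L_0(0.1) + 8×L_1(0.1) + 17×L_2(0.1) + 5×L_3(0.1)
P(0.1) = 8.310920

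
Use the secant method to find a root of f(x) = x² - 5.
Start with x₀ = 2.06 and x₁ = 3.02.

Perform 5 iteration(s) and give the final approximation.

f(x) = x² - 5
x₀ = 2.06, x₁ = 3.02

Secant formula: x_{n+1} = x_n - f(x_n)(x_n - x_{n-1})/(f(x_n) - f(x_{n-1}))

Iteration 1:
  f(2.060000) = -0.756400
  f(3.020000) = 4.120400
  x_2 = 3.020000 - 4.120400×(3.020000 - 2.060000)/(4.120400 - (-0.756400))
       = 2.208898
Iteration 2:
  f(3.020000) = 4.120400
  f(2.208898) = -0.120771
  x_3 = 2.208898 - (-0.120771)×(2.208898 - 3.020000)/(-0.120771 - 4.120400)
       = 2.231995
Iteration 3:
  f(2.208898) = -0.120771
  f(2.231995) = -0.018200
  x_4 = 2.231995 - (-0.018200)×(2.231995 - 2.208898)/(-0.018200 - (-0.120771))
       = 2.236093
Iteration 4:
  f(2.231995) = -0.018200
  f(2.236093) = 0.000111
  x_5 = 2.236093 - 0.000111×(2.236093 - 2.231995)/(0.000111 - (-0.018200))
       = 2.236068
Iteration 5:
  f(2.236093) = 0.000111
  f(2.236068) = 0.000000
  x_6 = 2.236068 - 0.000000×(2.236068 - 2.236093)/(0.000000 - 0.000111)
       = 2.236068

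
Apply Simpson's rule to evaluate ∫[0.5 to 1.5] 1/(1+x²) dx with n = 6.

f(x) = 1/(1+x²)
a = 0.5, b = 1.5, n = 6
h = (b - a)/n = 0.166667

Simpson's rule: (h/3)[f(x₀) + 4f(x₁) + 2f(x₂) + ... + f(xₙ)]

x_0 = 0.5000, f(x_0) = 0.800000, coefficient = 1
x_1 = 0.6667, f(x_1) = 0.692308, coefficient = 4
x_2 = 0.8333, f(x_2) = 0.590164, coefficient = 2
x_3 = 1.0000, f(x_3) = 0.500000, coefficient = 4
x_4 = 1.1667, f(x_4) = 0.423529, coefficient = 2
x_5 = 1.3333, f(x_5) = 0.360000, coefficient = 4
x_6 = 1.5000, f(x_6) = 0.307692, coefficient = 1

I ≈ (0.166667/3) × 9.344310 = 0.519128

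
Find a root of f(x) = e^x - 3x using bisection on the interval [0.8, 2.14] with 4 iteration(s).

f(x) = e^x - 3x
Initial interval: [0.8, 2.14]

Iteration 1:
  c_1 = (0.800000 + 2.140000)/2 = 1.470000
  f(c_1) = f(1.470000) = -0.060765
  f(a) × f(c) ≥ 0, new interval: [1.470000, 2.140000]
Iteration 2:
  c_2 = (1.470000 + 2.140000)/2 = 1.805000
  f(c_2) = f(1.805000) = 0.664971
  f(a) × f(c) < 0, new interval: [1.470000, 1.805000]
Iteration 3:
  c_3 = (1.470000 + 1.805000)/2 = 1.637500
  f(c_3) = f(1.637500) = 0.229798
  f(a) × f(c) < 0, new interval: [1.470000, 1.637500]
Iteration 4:
  c_4 = (1.470000 + 1.637500)/2 = 1.553750
  f(c_4) = f(1.553750) = 0.067921
  f(a) × f(c) < 0, new interval: [1.470000, 1.553750]

After 4 iteration(s), the approximation is c_4 = 1.553750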